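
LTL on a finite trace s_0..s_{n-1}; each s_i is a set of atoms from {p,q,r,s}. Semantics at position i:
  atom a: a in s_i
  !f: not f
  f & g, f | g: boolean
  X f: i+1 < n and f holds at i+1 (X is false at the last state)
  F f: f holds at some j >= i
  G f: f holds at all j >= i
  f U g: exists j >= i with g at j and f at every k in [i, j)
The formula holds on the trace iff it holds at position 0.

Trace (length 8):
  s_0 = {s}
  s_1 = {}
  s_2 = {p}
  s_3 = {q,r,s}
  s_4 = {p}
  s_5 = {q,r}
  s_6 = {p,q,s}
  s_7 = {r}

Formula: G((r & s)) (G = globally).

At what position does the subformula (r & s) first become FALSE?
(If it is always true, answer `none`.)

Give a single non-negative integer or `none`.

s_0={s}: (r & s)=False r=False s=True
s_1={}: (r & s)=False r=False s=False
s_2={p}: (r & s)=False r=False s=False
s_3={q,r,s}: (r & s)=True r=True s=True
s_4={p}: (r & s)=False r=False s=False
s_5={q,r}: (r & s)=False r=True s=False
s_6={p,q,s}: (r & s)=False r=False s=True
s_7={r}: (r & s)=False r=True s=False
G((r & s)) holds globally = False
First violation at position 0.

Answer: 0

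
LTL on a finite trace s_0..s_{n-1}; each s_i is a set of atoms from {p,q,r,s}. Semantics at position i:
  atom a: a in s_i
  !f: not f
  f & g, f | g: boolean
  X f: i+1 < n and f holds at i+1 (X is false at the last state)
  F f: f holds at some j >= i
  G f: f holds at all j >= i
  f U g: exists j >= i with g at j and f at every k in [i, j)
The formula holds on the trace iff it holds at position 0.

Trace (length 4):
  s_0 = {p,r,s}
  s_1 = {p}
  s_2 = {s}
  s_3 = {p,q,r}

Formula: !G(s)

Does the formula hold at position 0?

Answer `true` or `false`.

Answer: true

Derivation:
s_0={p,r,s}: !G(s)=True G(s)=False s=True
s_1={p}: !G(s)=True G(s)=False s=False
s_2={s}: !G(s)=True G(s)=False s=True
s_3={p,q,r}: !G(s)=True G(s)=False s=False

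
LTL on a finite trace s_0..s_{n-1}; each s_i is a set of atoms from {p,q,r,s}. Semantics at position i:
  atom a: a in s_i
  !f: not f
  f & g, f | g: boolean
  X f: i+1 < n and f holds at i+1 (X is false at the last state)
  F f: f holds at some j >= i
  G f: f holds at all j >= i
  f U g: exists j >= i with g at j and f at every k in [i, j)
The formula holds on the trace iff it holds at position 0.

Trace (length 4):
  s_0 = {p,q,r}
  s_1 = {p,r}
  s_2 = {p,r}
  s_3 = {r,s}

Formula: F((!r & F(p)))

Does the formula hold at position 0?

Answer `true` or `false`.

s_0={p,q,r}: F((!r & F(p)))=False (!r & F(p))=False !r=False r=True F(p)=True p=True
s_1={p,r}: F((!r & F(p)))=False (!r & F(p))=False !r=False r=True F(p)=True p=True
s_2={p,r}: F((!r & F(p)))=False (!r & F(p))=False !r=False r=True F(p)=True p=True
s_3={r,s}: F((!r & F(p)))=False (!r & F(p))=False !r=False r=True F(p)=False p=False

Answer: false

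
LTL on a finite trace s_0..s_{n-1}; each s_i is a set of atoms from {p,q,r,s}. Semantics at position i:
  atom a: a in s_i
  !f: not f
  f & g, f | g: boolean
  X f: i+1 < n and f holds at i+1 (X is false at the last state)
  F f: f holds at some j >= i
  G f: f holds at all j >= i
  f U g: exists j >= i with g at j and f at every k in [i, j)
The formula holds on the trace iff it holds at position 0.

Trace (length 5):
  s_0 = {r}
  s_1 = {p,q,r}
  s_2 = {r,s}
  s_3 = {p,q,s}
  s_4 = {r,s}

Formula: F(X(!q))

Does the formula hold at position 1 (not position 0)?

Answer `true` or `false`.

s_0={r}: F(X(!q))=True X(!q)=False !q=True q=False
s_1={p,q,r}: F(X(!q))=True X(!q)=True !q=False q=True
s_2={r,s}: F(X(!q))=True X(!q)=False !q=True q=False
s_3={p,q,s}: F(X(!q))=True X(!q)=True !q=False q=True
s_4={r,s}: F(X(!q))=False X(!q)=False !q=True q=False
Evaluating at position 1: result = True

Answer: true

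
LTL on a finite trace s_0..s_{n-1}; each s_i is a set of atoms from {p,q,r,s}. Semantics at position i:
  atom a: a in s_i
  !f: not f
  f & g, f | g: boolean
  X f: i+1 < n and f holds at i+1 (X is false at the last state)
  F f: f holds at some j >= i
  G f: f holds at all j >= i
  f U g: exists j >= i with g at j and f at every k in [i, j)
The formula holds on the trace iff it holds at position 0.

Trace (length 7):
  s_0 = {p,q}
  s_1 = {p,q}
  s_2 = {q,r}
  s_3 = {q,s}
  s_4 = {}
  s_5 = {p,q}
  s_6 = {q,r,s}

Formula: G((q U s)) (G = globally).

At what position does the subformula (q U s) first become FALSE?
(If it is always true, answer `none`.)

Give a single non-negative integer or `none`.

Answer: 4

Derivation:
s_0={p,q}: (q U s)=True q=True s=False
s_1={p,q}: (q U s)=True q=True s=False
s_2={q,r}: (q U s)=True q=True s=False
s_3={q,s}: (q U s)=True q=True s=True
s_4={}: (q U s)=False q=False s=False
s_5={p,q}: (q U s)=True q=True s=False
s_6={q,r,s}: (q U s)=True q=True s=True
G((q U s)) holds globally = False
First violation at position 4.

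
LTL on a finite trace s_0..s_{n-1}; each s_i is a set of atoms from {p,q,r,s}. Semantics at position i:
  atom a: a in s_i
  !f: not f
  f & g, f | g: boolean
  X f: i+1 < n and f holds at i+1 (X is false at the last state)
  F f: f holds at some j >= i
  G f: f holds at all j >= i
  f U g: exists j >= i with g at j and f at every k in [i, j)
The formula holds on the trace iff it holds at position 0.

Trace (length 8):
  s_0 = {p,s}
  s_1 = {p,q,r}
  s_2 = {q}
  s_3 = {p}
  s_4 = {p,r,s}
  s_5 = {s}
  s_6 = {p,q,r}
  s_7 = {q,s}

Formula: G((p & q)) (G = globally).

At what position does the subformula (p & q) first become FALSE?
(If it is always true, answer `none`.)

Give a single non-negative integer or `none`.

s_0={p,s}: (p & q)=False p=True q=False
s_1={p,q,r}: (p & q)=True p=True q=True
s_2={q}: (p & q)=False p=False q=True
s_3={p}: (p & q)=False p=True q=False
s_4={p,r,s}: (p & q)=False p=True q=False
s_5={s}: (p & q)=False p=False q=False
s_6={p,q,r}: (p & q)=True p=True q=True
s_7={q,s}: (p & q)=False p=False q=True
G((p & q)) holds globally = False
First violation at position 0.

Answer: 0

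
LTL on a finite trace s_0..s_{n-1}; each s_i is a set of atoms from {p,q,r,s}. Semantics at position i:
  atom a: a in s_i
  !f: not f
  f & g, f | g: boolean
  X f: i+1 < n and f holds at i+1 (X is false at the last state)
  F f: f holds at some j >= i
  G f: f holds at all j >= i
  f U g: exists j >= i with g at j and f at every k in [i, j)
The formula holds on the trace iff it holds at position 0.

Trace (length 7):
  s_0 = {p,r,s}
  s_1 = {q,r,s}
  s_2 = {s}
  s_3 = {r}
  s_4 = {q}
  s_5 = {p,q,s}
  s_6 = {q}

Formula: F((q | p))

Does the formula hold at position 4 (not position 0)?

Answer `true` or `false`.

s_0={p,r,s}: F((q | p))=True (q | p)=True q=False p=True
s_1={q,r,s}: F((q | p))=True (q | p)=True q=True p=False
s_2={s}: F((q | p))=True (q | p)=False q=False p=False
s_3={r}: F((q | p))=True (q | p)=False q=False p=False
s_4={q}: F((q | p))=True (q | p)=True q=True p=False
s_5={p,q,s}: F((q | p))=True (q | p)=True q=True p=True
s_6={q}: F((q | p))=True (q | p)=True q=True p=False
Evaluating at position 4: result = True

Answer: true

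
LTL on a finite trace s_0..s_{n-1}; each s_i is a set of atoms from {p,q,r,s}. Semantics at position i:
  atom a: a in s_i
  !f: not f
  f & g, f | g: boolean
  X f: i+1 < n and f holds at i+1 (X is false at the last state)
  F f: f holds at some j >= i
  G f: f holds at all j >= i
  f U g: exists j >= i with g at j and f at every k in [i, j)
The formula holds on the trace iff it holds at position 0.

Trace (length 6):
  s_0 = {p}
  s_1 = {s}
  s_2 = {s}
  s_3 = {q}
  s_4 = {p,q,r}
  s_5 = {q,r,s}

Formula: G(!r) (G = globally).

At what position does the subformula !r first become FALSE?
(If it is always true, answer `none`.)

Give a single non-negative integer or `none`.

Answer: 4

Derivation:
s_0={p}: !r=True r=False
s_1={s}: !r=True r=False
s_2={s}: !r=True r=False
s_3={q}: !r=True r=False
s_4={p,q,r}: !r=False r=True
s_5={q,r,s}: !r=False r=True
G(!r) holds globally = False
First violation at position 4.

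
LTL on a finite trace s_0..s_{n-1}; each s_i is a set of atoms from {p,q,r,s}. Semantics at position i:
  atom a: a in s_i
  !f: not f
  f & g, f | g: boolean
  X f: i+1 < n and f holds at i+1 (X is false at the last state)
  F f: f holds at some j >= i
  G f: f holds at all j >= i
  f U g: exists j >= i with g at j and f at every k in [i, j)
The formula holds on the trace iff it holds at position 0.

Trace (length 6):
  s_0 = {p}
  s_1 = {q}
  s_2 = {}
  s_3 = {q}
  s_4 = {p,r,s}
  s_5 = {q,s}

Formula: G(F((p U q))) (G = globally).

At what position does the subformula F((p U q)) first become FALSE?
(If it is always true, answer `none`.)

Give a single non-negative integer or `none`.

s_0={p}: F((p U q))=True (p U q)=True p=True q=False
s_1={q}: F((p U q))=True (p U q)=True p=False q=True
s_2={}: F((p U q))=True (p U q)=False p=False q=False
s_3={q}: F((p U q))=True (p U q)=True p=False q=True
s_4={p,r,s}: F((p U q))=True (p U q)=True p=True q=False
s_5={q,s}: F((p U q))=True (p U q)=True p=False q=True
G(F((p U q))) holds globally = True
No violation — formula holds at every position.

Answer: none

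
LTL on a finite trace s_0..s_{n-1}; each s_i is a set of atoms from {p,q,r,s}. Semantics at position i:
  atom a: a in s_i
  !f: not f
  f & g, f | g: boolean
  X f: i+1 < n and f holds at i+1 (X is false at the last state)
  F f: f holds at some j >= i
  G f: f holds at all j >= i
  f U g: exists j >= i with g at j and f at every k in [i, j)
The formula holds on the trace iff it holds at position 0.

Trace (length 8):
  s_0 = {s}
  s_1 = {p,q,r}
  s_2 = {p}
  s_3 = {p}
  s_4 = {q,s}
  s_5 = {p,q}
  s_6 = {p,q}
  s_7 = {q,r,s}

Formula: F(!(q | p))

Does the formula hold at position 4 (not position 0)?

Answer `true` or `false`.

s_0={s}: F(!(q | p))=True !(q | p)=True (q | p)=False q=False p=False
s_1={p,q,r}: F(!(q | p))=False !(q | p)=False (q | p)=True q=True p=True
s_2={p}: F(!(q | p))=False !(q | p)=False (q | p)=True q=False p=True
s_3={p}: F(!(q | p))=False !(q | p)=False (q | p)=True q=False p=True
s_4={q,s}: F(!(q | p))=False !(q | p)=False (q | p)=True q=True p=False
s_5={p,q}: F(!(q | p))=False !(q | p)=False (q | p)=True q=True p=True
s_6={p,q}: F(!(q | p))=False !(q | p)=False (q | p)=True q=True p=True
s_7={q,r,s}: F(!(q | p))=False !(q | p)=False (q | p)=True q=True p=False
Evaluating at position 4: result = False

Answer: false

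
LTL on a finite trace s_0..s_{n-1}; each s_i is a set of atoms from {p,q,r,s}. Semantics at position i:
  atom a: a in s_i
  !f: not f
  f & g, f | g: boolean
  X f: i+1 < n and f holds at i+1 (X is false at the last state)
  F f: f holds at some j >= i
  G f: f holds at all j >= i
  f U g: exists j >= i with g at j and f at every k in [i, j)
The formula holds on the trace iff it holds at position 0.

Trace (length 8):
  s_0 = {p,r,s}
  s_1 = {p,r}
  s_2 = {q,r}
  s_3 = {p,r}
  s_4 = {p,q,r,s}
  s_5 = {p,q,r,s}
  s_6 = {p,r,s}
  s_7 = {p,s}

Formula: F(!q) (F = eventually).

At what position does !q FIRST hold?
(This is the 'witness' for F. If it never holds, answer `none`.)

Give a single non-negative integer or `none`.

Answer: 0

Derivation:
s_0={p,r,s}: !q=True q=False
s_1={p,r}: !q=True q=False
s_2={q,r}: !q=False q=True
s_3={p,r}: !q=True q=False
s_4={p,q,r,s}: !q=False q=True
s_5={p,q,r,s}: !q=False q=True
s_6={p,r,s}: !q=True q=False
s_7={p,s}: !q=True q=False
F(!q) holds; first witness at position 0.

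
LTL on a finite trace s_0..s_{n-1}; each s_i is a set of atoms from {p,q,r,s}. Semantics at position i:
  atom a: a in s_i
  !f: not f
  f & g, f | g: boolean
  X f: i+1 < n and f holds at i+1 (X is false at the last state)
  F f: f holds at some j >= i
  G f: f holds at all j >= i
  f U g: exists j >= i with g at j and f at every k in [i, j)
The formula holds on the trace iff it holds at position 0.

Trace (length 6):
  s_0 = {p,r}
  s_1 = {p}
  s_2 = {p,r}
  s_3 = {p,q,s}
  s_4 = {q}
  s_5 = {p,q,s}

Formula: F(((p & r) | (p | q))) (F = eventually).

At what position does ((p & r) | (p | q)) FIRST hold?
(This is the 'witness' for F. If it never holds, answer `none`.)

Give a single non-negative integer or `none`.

s_0={p,r}: ((p & r) | (p | q))=True (p & r)=True p=True r=True (p | q)=True q=False
s_1={p}: ((p & r) | (p | q))=True (p & r)=False p=True r=False (p | q)=True q=False
s_2={p,r}: ((p & r) | (p | q))=True (p & r)=True p=True r=True (p | q)=True q=False
s_3={p,q,s}: ((p & r) | (p | q))=True (p & r)=False p=True r=False (p | q)=True q=True
s_4={q}: ((p & r) | (p | q))=True (p & r)=False p=False r=False (p | q)=True q=True
s_5={p,q,s}: ((p & r) | (p | q))=True (p & r)=False p=True r=False (p | q)=True q=True
F(((p & r) | (p | q))) holds; first witness at position 0.

Answer: 0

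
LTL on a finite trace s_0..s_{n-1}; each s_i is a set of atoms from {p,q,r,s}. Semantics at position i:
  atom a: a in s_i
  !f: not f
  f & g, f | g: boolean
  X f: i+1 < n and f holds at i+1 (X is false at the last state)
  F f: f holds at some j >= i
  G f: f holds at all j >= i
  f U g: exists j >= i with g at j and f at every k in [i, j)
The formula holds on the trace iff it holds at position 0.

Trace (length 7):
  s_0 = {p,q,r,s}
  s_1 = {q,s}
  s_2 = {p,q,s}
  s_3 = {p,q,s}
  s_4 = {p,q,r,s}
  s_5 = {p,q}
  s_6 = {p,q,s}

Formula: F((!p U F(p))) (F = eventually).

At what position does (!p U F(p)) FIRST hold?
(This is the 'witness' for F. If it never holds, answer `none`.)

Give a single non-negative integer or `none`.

Answer: 0

Derivation:
s_0={p,q,r,s}: (!p U F(p))=True !p=False p=True F(p)=True
s_1={q,s}: (!p U F(p))=True !p=True p=False F(p)=True
s_2={p,q,s}: (!p U F(p))=True !p=False p=True F(p)=True
s_3={p,q,s}: (!p U F(p))=True !p=False p=True F(p)=True
s_4={p,q,r,s}: (!p U F(p))=True !p=False p=True F(p)=True
s_5={p,q}: (!p U F(p))=True !p=False p=True F(p)=True
s_6={p,q,s}: (!p U F(p))=True !p=False p=True F(p)=True
F((!p U F(p))) holds; first witness at position 0.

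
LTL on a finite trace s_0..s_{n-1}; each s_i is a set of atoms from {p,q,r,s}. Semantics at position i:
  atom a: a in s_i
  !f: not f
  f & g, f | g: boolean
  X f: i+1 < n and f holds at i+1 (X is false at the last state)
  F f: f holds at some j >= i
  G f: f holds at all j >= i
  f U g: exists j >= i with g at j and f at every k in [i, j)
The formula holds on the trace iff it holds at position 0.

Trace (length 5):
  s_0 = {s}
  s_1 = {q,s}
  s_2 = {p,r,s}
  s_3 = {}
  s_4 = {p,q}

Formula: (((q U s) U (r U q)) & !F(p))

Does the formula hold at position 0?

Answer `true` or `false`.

s_0={s}: (((q U s) U (r U q)) & !F(p))=False ((q U s) U (r U q))=True (q U s)=True q=False s=True (r U q)=False r=False !F(p)=False F(p)=True p=False
s_1={q,s}: (((q U s) U (r U q)) & !F(p))=False ((q U s) U (r U q))=True (q U s)=True q=True s=True (r U q)=True r=False !F(p)=False F(p)=True p=False
s_2={p,r,s}: (((q U s) U (r U q)) & !F(p))=False ((q U s) U (r U q))=False (q U s)=True q=False s=True (r U q)=False r=True !F(p)=False F(p)=True p=True
s_3={}: (((q U s) U (r U q)) & !F(p))=False ((q U s) U (r U q))=False (q U s)=False q=False s=False (r U q)=False r=False !F(p)=False F(p)=True p=False
s_4={p,q}: (((q U s) U (r U q)) & !F(p))=False ((q U s) U (r U q))=True (q U s)=False q=True s=False (r U q)=True r=False !F(p)=False F(p)=True p=True

Answer: false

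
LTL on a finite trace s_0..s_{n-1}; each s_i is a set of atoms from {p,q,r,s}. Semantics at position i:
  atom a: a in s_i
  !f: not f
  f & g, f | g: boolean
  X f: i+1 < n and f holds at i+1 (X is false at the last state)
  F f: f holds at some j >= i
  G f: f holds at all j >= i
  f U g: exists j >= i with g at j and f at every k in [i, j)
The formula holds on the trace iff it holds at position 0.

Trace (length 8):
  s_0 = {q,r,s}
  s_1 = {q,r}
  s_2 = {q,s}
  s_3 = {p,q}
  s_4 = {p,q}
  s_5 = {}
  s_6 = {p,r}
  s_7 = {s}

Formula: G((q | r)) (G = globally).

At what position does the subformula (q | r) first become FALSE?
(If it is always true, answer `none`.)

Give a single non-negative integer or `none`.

Answer: 5

Derivation:
s_0={q,r,s}: (q | r)=True q=True r=True
s_1={q,r}: (q | r)=True q=True r=True
s_2={q,s}: (q | r)=True q=True r=False
s_3={p,q}: (q | r)=True q=True r=False
s_4={p,q}: (q | r)=True q=True r=False
s_5={}: (q | r)=False q=False r=False
s_6={p,r}: (q | r)=True q=False r=True
s_7={s}: (q | r)=False q=False r=False
G((q | r)) holds globally = False
First violation at position 5.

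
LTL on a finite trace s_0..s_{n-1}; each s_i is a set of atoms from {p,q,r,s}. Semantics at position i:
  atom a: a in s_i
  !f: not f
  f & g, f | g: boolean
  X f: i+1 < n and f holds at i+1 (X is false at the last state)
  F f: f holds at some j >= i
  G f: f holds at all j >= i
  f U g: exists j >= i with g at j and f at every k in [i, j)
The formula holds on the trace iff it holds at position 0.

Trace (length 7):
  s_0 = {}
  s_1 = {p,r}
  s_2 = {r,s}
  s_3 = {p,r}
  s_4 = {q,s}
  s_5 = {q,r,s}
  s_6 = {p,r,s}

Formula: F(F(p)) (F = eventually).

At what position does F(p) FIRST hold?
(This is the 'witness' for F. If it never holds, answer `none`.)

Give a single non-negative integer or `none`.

s_0={}: F(p)=True p=False
s_1={p,r}: F(p)=True p=True
s_2={r,s}: F(p)=True p=False
s_3={p,r}: F(p)=True p=True
s_4={q,s}: F(p)=True p=False
s_5={q,r,s}: F(p)=True p=False
s_6={p,r,s}: F(p)=True p=True
F(F(p)) holds; first witness at position 0.

Answer: 0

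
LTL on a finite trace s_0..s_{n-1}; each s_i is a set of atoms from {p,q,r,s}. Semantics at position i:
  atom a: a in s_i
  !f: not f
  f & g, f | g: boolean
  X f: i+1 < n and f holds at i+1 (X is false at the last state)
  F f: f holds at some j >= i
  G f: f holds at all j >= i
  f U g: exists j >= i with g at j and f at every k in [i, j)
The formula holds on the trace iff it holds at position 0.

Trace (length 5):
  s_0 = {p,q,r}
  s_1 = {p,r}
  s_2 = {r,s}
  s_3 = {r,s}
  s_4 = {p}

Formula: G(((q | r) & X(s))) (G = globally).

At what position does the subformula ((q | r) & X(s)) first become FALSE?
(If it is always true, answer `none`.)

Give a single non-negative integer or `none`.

s_0={p,q,r}: ((q | r) & X(s))=False (q | r)=True q=True r=True X(s)=False s=False
s_1={p,r}: ((q | r) & X(s))=True (q | r)=True q=False r=True X(s)=True s=False
s_2={r,s}: ((q | r) & X(s))=True (q | r)=True q=False r=True X(s)=True s=True
s_3={r,s}: ((q | r) & X(s))=False (q | r)=True q=False r=True X(s)=False s=True
s_4={p}: ((q | r) & X(s))=False (q | r)=False q=False r=False X(s)=False s=False
G(((q | r) & X(s))) holds globally = False
First violation at position 0.

Answer: 0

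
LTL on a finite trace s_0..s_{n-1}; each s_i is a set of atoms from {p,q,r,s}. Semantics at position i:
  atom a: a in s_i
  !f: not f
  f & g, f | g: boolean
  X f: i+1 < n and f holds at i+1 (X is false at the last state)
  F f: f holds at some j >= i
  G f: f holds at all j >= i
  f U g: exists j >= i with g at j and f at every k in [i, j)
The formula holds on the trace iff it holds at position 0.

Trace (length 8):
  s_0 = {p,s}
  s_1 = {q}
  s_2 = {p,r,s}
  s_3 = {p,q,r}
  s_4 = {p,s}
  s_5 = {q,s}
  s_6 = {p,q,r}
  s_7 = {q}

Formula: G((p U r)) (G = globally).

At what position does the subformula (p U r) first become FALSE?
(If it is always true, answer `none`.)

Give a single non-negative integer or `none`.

Answer: 0

Derivation:
s_0={p,s}: (p U r)=False p=True r=False
s_1={q}: (p U r)=False p=False r=False
s_2={p,r,s}: (p U r)=True p=True r=True
s_3={p,q,r}: (p U r)=True p=True r=True
s_4={p,s}: (p U r)=False p=True r=False
s_5={q,s}: (p U r)=False p=False r=False
s_6={p,q,r}: (p U r)=True p=True r=True
s_7={q}: (p U r)=False p=False r=False
G((p U r)) holds globally = False
First violation at position 0.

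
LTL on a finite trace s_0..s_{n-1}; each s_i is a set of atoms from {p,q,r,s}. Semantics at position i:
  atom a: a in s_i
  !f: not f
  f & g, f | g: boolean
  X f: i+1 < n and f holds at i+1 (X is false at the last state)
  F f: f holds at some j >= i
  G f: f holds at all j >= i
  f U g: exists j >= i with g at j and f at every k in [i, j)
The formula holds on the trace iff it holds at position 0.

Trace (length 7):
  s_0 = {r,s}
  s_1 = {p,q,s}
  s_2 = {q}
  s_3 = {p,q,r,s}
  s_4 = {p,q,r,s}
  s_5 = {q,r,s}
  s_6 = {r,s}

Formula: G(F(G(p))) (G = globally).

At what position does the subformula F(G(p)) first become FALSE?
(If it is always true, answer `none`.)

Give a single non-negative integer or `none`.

s_0={r,s}: F(G(p))=False G(p)=False p=False
s_1={p,q,s}: F(G(p))=False G(p)=False p=True
s_2={q}: F(G(p))=False G(p)=False p=False
s_3={p,q,r,s}: F(G(p))=False G(p)=False p=True
s_4={p,q,r,s}: F(G(p))=False G(p)=False p=True
s_5={q,r,s}: F(G(p))=False G(p)=False p=False
s_6={r,s}: F(G(p))=False G(p)=False p=False
G(F(G(p))) holds globally = False
First violation at position 0.

Answer: 0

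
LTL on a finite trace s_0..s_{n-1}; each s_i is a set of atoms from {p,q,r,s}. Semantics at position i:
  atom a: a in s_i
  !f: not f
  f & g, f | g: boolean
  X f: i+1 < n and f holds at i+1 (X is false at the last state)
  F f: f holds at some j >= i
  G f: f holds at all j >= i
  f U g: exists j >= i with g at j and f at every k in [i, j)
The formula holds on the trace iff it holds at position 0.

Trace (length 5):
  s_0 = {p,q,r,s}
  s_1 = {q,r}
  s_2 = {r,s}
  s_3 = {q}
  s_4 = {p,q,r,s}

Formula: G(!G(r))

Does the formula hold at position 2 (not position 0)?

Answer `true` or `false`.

Answer: false

Derivation:
s_0={p,q,r,s}: G(!G(r))=False !G(r)=True G(r)=False r=True
s_1={q,r}: G(!G(r))=False !G(r)=True G(r)=False r=True
s_2={r,s}: G(!G(r))=False !G(r)=True G(r)=False r=True
s_3={q}: G(!G(r))=False !G(r)=True G(r)=False r=False
s_4={p,q,r,s}: G(!G(r))=False !G(r)=False G(r)=True r=True
Evaluating at position 2: result = False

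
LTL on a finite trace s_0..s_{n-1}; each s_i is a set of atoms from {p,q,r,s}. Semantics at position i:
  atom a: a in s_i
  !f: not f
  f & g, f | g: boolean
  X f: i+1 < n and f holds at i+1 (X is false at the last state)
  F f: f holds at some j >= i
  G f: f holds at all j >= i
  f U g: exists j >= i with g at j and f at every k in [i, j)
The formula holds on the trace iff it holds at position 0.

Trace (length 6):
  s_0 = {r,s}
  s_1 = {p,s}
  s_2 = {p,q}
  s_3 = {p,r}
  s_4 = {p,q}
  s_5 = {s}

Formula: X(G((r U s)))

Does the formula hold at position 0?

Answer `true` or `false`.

Answer: false

Derivation:
s_0={r,s}: X(G((r U s)))=False G((r U s))=False (r U s)=True r=True s=True
s_1={p,s}: X(G((r U s)))=False G((r U s))=False (r U s)=True r=False s=True
s_2={p,q}: X(G((r U s)))=False G((r U s))=False (r U s)=False r=False s=False
s_3={p,r}: X(G((r U s)))=False G((r U s))=False (r U s)=False r=True s=False
s_4={p,q}: X(G((r U s)))=True G((r U s))=False (r U s)=False r=False s=False
s_5={s}: X(G((r U s)))=False G((r U s))=True (r U s)=True r=False s=True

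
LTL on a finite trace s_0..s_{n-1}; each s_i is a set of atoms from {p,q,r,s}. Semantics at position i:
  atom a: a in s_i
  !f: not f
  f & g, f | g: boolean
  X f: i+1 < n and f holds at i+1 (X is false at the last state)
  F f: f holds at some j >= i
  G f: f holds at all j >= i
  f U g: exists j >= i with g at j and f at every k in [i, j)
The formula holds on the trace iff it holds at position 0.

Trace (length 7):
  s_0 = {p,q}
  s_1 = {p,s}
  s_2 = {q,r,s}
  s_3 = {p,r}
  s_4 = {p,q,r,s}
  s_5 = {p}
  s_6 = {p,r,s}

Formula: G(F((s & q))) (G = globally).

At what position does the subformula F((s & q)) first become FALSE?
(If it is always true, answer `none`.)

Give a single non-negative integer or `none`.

Answer: 5

Derivation:
s_0={p,q}: F((s & q))=True (s & q)=False s=False q=True
s_1={p,s}: F((s & q))=True (s & q)=False s=True q=False
s_2={q,r,s}: F((s & q))=True (s & q)=True s=True q=True
s_3={p,r}: F((s & q))=True (s & q)=False s=False q=False
s_4={p,q,r,s}: F((s & q))=True (s & q)=True s=True q=True
s_5={p}: F((s & q))=False (s & q)=False s=False q=False
s_6={p,r,s}: F((s & q))=False (s & q)=False s=True q=False
G(F((s & q))) holds globally = False
First violation at position 5.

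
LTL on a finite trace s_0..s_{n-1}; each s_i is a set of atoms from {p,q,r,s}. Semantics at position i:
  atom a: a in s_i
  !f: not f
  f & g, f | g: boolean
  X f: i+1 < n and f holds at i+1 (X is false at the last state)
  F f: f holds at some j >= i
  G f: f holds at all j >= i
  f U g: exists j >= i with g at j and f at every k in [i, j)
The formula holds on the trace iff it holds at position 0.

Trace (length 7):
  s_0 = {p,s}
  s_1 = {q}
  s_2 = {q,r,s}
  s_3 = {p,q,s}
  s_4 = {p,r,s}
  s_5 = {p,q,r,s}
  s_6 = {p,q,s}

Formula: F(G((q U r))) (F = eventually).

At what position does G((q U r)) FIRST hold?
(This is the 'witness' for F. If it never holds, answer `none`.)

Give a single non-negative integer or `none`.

s_0={p,s}: G((q U r))=False (q U r)=False q=False r=False
s_1={q}: G((q U r))=False (q U r)=True q=True r=False
s_2={q,r,s}: G((q U r))=False (q U r)=True q=True r=True
s_3={p,q,s}: G((q U r))=False (q U r)=True q=True r=False
s_4={p,r,s}: G((q U r))=False (q U r)=True q=False r=True
s_5={p,q,r,s}: G((q U r))=False (q U r)=True q=True r=True
s_6={p,q,s}: G((q U r))=False (q U r)=False q=True r=False
F(G((q U r))) does not hold (no witness exists).

Answer: none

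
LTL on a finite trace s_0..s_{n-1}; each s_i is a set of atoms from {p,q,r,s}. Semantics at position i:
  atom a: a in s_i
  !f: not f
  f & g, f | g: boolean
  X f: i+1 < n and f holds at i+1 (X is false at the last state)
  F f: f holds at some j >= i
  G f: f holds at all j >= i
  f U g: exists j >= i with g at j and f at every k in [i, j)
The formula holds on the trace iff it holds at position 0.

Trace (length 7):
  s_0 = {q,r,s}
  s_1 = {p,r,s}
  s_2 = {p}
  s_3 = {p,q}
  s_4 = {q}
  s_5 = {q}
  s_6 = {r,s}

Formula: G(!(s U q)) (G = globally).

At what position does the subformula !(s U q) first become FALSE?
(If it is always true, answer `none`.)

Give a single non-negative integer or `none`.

Answer: 0

Derivation:
s_0={q,r,s}: !(s U q)=False (s U q)=True s=True q=True
s_1={p,r,s}: !(s U q)=True (s U q)=False s=True q=False
s_2={p}: !(s U q)=True (s U q)=False s=False q=False
s_3={p,q}: !(s U q)=False (s U q)=True s=False q=True
s_4={q}: !(s U q)=False (s U q)=True s=False q=True
s_5={q}: !(s U q)=False (s U q)=True s=False q=True
s_6={r,s}: !(s U q)=True (s U q)=False s=True q=False
G(!(s U q)) holds globally = False
First violation at position 0.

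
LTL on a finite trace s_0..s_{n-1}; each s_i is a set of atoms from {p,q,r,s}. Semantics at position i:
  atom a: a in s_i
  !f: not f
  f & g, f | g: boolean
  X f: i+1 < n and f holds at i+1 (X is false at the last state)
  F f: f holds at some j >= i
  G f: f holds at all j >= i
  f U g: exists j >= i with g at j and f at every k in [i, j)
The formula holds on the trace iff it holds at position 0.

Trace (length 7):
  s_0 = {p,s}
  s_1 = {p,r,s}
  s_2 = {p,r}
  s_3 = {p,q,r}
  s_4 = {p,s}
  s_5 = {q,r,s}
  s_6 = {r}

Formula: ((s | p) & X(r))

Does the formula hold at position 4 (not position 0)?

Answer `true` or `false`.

s_0={p,s}: ((s | p) & X(r))=True (s | p)=True s=True p=True X(r)=True r=False
s_1={p,r,s}: ((s | p) & X(r))=True (s | p)=True s=True p=True X(r)=True r=True
s_2={p,r}: ((s | p) & X(r))=True (s | p)=True s=False p=True X(r)=True r=True
s_3={p,q,r}: ((s | p) & X(r))=False (s | p)=True s=False p=True X(r)=False r=True
s_4={p,s}: ((s | p) & X(r))=True (s | p)=True s=True p=True X(r)=True r=False
s_5={q,r,s}: ((s | p) & X(r))=True (s | p)=True s=True p=False X(r)=True r=True
s_6={r}: ((s | p) & X(r))=False (s | p)=False s=False p=False X(r)=False r=True
Evaluating at position 4: result = True

Answer: true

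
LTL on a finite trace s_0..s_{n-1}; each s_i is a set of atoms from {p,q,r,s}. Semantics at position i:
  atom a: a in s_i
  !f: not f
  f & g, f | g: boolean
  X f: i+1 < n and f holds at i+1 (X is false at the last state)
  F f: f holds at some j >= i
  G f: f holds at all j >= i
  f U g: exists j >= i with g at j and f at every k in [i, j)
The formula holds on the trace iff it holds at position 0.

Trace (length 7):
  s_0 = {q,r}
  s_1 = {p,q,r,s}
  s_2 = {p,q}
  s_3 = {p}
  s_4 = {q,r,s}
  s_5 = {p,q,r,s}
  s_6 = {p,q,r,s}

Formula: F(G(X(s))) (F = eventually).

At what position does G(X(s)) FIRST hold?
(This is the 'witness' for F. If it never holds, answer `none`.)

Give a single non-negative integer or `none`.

Answer: none

Derivation:
s_0={q,r}: G(X(s))=False X(s)=True s=False
s_1={p,q,r,s}: G(X(s))=False X(s)=False s=True
s_2={p,q}: G(X(s))=False X(s)=False s=False
s_3={p}: G(X(s))=False X(s)=True s=False
s_4={q,r,s}: G(X(s))=False X(s)=True s=True
s_5={p,q,r,s}: G(X(s))=False X(s)=True s=True
s_6={p,q,r,s}: G(X(s))=False X(s)=False s=True
F(G(X(s))) does not hold (no witness exists).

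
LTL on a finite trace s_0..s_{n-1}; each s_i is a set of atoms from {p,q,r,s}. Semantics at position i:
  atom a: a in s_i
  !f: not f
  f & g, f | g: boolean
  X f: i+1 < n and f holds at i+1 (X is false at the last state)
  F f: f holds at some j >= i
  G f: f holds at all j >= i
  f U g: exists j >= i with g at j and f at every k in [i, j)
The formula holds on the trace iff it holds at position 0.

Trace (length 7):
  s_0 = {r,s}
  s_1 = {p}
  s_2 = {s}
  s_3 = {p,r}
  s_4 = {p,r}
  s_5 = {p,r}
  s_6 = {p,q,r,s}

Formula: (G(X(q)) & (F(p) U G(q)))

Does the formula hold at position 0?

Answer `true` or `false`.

s_0={r,s}: (G(X(q)) & (F(p) U G(q)))=False G(X(q))=False X(q)=False q=False (F(p) U G(q))=True F(p)=True p=False G(q)=False
s_1={p}: (G(X(q)) & (F(p) U G(q)))=False G(X(q))=False X(q)=False q=False (F(p) U G(q))=True F(p)=True p=True G(q)=False
s_2={s}: (G(X(q)) & (F(p) U G(q)))=False G(X(q))=False X(q)=False q=False (F(p) U G(q))=True F(p)=True p=False G(q)=False
s_3={p,r}: (G(X(q)) & (F(p) U G(q)))=False G(X(q))=False X(q)=False q=False (F(p) U G(q))=True F(p)=True p=True G(q)=False
s_4={p,r}: (G(X(q)) & (F(p) U G(q)))=False G(X(q))=False X(q)=False q=False (F(p) U G(q))=True F(p)=True p=True G(q)=False
s_5={p,r}: (G(X(q)) & (F(p) U G(q)))=False G(X(q))=False X(q)=True q=False (F(p) U G(q))=True F(p)=True p=True G(q)=False
s_6={p,q,r,s}: (G(X(q)) & (F(p) U G(q)))=False G(X(q))=False X(q)=False q=True (F(p) U G(q))=True F(p)=True p=True G(q)=True

Answer: false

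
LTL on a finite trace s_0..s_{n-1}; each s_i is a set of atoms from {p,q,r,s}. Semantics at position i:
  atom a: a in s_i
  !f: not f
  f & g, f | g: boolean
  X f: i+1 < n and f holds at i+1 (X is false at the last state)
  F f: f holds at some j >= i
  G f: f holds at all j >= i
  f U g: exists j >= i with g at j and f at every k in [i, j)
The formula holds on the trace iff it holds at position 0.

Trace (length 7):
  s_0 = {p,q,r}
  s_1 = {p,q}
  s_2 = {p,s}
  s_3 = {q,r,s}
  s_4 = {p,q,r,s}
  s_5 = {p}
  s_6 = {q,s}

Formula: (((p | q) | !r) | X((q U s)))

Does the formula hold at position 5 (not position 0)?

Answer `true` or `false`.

s_0={p,q,r}: (((p | q) | !r) | X((q U s)))=True ((p | q) | !r)=True (p | q)=True p=True q=True !r=False r=True X((q U s))=True (q U s)=True s=False
s_1={p,q}: (((p | q) | !r) | X((q U s)))=True ((p | q) | !r)=True (p | q)=True p=True q=True !r=True r=False X((q U s))=True (q U s)=True s=False
s_2={p,s}: (((p | q) | !r) | X((q U s)))=True ((p | q) | !r)=True (p | q)=True p=True q=False !r=True r=False X((q U s))=True (q U s)=True s=True
s_3={q,r,s}: (((p | q) | !r) | X((q U s)))=True ((p | q) | !r)=True (p | q)=True p=False q=True !r=False r=True X((q U s))=True (q U s)=True s=True
s_4={p,q,r,s}: (((p | q) | !r) | X((q U s)))=True ((p | q) | !r)=True (p | q)=True p=True q=True !r=False r=True X((q U s))=False (q U s)=True s=True
s_5={p}: (((p | q) | !r) | X((q U s)))=True ((p | q) | !r)=True (p | q)=True p=True q=False !r=True r=False X((q U s))=True (q U s)=False s=False
s_6={q,s}: (((p | q) | !r) | X((q U s)))=True ((p | q) | !r)=True (p | q)=True p=False q=True !r=True r=False X((q U s))=False (q U s)=True s=True
Evaluating at position 5: result = True

Answer: true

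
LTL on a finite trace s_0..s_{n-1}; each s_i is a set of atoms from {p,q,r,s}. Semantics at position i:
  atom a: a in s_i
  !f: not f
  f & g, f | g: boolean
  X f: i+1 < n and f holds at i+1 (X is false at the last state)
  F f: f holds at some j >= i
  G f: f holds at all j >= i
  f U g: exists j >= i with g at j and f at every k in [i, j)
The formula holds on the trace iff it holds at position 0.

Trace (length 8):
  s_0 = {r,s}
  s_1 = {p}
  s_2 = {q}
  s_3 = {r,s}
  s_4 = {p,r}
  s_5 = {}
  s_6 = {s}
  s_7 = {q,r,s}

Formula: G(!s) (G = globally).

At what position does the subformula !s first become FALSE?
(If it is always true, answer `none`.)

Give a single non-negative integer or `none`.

s_0={r,s}: !s=False s=True
s_1={p}: !s=True s=False
s_2={q}: !s=True s=False
s_3={r,s}: !s=False s=True
s_4={p,r}: !s=True s=False
s_5={}: !s=True s=False
s_6={s}: !s=False s=True
s_7={q,r,s}: !s=False s=True
G(!s) holds globally = False
First violation at position 0.

Answer: 0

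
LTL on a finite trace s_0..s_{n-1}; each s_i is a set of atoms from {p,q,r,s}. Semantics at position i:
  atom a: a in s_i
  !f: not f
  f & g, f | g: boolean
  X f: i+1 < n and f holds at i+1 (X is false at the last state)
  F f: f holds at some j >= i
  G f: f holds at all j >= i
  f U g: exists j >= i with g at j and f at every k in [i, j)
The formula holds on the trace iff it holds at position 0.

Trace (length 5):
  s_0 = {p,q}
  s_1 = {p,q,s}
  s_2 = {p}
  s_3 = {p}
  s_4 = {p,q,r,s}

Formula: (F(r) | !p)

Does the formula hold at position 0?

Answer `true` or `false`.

s_0={p,q}: (F(r) | !p)=True F(r)=True r=False !p=False p=True
s_1={p,q,s}: (F(r) | !p)=True F(r)=True r=False !p=False p=True
s_2={p}: (F(r) | !p)=True F(r)=True r=False !p=False p=True
s_3={p}: (F(r) | !p)=True F(r)=True r=False !p=False p=True
s_4={p,q,r,s}: (F(r) | !p)=True F(r)=True r=True !p=False p=True

Answer: true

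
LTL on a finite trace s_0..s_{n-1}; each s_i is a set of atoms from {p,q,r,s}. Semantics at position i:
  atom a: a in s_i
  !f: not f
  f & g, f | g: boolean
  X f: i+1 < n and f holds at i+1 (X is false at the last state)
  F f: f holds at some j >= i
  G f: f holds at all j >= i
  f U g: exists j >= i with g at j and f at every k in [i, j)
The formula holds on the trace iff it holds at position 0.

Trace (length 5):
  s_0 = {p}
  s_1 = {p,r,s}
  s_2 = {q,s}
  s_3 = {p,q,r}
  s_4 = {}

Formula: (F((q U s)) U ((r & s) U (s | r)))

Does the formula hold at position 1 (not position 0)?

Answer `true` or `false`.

Answer: true

Derivation:
s_0={p}: (F((q U s)) U ((r & s) U (s | r)))=True F((q U s))=True (q U s)=False q=False s=False ((r & s) U (s | r))=False (r & s)=False r=False (s | r)=False
s_1={p,r,s}: (F((q U s)) U ((r & s) U (s | r)))=True F((q U s))=True (q U s)=True q=False s=True ((r & s) U (s | r))=True (r & s)=True r=True (s | r)=True
s_2={q,s}: (F((q U s)) U ((r & s) U (s | r)))=True F((q U s))=True (q U s)=True q=True s=True ((r & s) U (s | r))=True (r & s)=False r=False (s | r)=True
s_3={p,q,r}: (F((q U s)) U ((r & s) U (s | r)))=True F((q U s))=False (q U s)=False q=True s=False ((r & s) U (s | r))=True (r & s)=False r=True (s | r)=True
s_4={}: (F((q U s)) U ((r & s) U (s | r)))=False F((q U s))=False (q U s)=False q=False s=False ((r & s) U (s | r))=False (r & s)=False r=False (s | r)=False
Evaluating at position 1: result = True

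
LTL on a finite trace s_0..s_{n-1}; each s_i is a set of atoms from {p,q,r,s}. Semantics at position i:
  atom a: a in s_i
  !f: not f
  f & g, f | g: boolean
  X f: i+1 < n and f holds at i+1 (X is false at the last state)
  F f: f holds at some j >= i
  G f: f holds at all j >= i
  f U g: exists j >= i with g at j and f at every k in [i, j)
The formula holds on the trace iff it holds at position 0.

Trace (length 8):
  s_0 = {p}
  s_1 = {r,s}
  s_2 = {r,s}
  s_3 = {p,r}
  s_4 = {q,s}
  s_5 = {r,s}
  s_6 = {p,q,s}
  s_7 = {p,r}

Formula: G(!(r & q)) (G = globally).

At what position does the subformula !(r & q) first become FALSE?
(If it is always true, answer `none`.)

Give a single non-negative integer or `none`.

Answer: none

Derivation:
s_0={p}: !(r & q)=True (r & q)=False r=False q=False
s_1={r,s}: !(r & q)=True (r & q)=False r=True q=False
s_2={r,s}: !(r & q)=True (r & q)=False r=True q=False
s_3={p,r}: !(r & q)=True (r & q)=False r=True q=False
s_4={q,s}: !(r & q)=True (r & q)=False r=False q=True
s_5={r,s}: !(r & q)=True (r & q)=False r=True q=False
s_6={p,q,s}: !(r & q)=True (r & q)=False r=False q=True
s_7={p,r}: !(r & q)=True (r & q)=False r=True q=False
G(!(r & q)) holds globally = True
No violation — formula holds at every position.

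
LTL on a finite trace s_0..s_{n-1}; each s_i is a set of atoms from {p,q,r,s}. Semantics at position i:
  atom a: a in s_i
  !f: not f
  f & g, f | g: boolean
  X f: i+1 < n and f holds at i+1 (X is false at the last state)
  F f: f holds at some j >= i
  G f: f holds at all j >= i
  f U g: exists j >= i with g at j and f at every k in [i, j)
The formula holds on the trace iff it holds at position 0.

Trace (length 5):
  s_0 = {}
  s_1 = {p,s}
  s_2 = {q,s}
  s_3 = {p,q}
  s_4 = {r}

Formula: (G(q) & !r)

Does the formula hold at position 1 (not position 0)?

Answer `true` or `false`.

s_0={}: (G(q) & !r)=False G(q)=False q=False !r=True r=False
s_1={p,s}: (G(q) & !r)=False G(q)=False q=False !r=True r=False
s_2={q,s}: (G(q) & !r)=False G(q)=False q=True !r=True r=False
s_3={p,q}: (G(q) & !r)=False G(q)=False q=True !r=True r=False
s_4={r}: (G(q) & !r)=False G(q)=False q=False !r=False r=True
Evaluating at position 1: result = False

Answer: false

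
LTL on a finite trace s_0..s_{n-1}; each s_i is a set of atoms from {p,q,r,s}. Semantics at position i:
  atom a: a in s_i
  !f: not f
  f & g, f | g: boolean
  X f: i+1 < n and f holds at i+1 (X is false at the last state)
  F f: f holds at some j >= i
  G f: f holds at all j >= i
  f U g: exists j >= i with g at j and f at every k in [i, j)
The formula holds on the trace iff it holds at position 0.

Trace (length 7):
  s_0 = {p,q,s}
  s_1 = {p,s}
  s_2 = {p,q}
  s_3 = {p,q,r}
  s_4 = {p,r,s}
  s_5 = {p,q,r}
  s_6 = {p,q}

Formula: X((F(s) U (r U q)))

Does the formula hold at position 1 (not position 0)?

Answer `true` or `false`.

Answer: true

Derivation:
s_0={p,q,s}: X((F(s) U (r U q)))=True (F(s) U (r U q))=True F(s)=True s=True (r U q)=True r=False q=True
s_1={p,s}: X((F(s) U (r U q)))=True (F(s) U (r U q))=True F(s)=True s=True (r U q)=False r=False q=False
s_2={p,q}: X((F(s) U (r U q)))=True (F(s) U (r U q))=True F(s)=True s=False (r U q)=True r=False q=True
s_3={p,q,r}: X((F(s) U (r U q)))=True (F(s) U (r U q))=True F(s)=True s=False (r U q)=True r=True q=True
s_4={p,r,s}: X((F(s) U (r U q)))=True (F(s) U (r U q))=True F(s)=True s=True (r U q)=True r=True q=False
s_5={p,q,r}: X((F(s) U (r U q)))=True (F(s) U (r U q))=True F(s)=False s=False (r U q)=True r=True q=True
s_6={p,q}: X((F(s) U (r U q)))=False (F(s) U (r U q))=True F(s)=False s=False (r U q)=True r=False q=True
Evaluating at position 1: result = True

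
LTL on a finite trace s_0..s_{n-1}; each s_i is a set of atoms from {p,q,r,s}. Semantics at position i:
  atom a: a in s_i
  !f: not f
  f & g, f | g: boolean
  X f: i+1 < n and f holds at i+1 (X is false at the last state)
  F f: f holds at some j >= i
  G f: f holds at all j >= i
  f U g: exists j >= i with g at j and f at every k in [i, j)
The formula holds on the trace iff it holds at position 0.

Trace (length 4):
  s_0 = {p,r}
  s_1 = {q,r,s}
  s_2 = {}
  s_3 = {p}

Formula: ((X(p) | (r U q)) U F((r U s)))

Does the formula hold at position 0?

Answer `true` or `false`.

Answer: true

Derivation:
s_0={p,r}: ((X(p) | (r U q)) U F((r U s)))=True (X(p) | (r U q))=True X(p)=False p=True (r U q)=True r=True q=False F((r U s))=True (r U s)=True s=False
s_1={q,r,s}: ((X(p) | (r U q)) U F((r U s)))=True (X(p) | (r U q))=True X(p)=False p=False (r U q)=True r=True q=True F((r U s))=True (r U s)=True s=True
s_2={}: ((X(p) | (r U q)) U F((r U s)))=False (X(p) | (r U q))=True X(p)=True p=False (r U q)=False r=False q=False F((r U s))=False (r U s)=False s=False
s_3={p}: ((X(p) | (r U q)) U F((r U s)))=False (X(p) | (r U q))=False X(p)=False p=True (r U q)=False r=False q=False F((r U s))=False (r U s)=False s=False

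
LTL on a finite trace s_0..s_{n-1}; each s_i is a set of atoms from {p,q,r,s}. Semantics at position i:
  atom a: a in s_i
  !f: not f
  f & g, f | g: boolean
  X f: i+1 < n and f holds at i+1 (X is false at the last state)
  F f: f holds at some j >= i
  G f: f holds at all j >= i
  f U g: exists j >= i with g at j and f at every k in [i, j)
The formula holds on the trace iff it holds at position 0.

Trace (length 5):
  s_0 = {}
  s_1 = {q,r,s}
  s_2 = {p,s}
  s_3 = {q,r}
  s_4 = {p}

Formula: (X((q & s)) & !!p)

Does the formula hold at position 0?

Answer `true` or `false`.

s_0={}: (X((q & s)) & !!p)=False X((q & s))=True (q & s)=False q=False s=False !!p=False !p=True p=False
s_1={q,r,s}: (X((q & s)) & !!p)=False X((q & s))=False (q & s)=True q=True s=True !!p=False !p=True p=False
s_2={p,s}: (X((q & s)) & !!p)=False X((q & s))=False (q & s)=False q=False s=True !!p=True !p=False p=True
s_3={q,r}: (X((q & s)) & !!p)=False X((q & s))=False (q & s)=False q=True s=False !!p=False !p=True p=False
s_4={p}: (X((q & s)) & !!p)=False X((q & s))=False (q & s)=False q=False s=False !!p=True !p=False p=True

Answer: false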